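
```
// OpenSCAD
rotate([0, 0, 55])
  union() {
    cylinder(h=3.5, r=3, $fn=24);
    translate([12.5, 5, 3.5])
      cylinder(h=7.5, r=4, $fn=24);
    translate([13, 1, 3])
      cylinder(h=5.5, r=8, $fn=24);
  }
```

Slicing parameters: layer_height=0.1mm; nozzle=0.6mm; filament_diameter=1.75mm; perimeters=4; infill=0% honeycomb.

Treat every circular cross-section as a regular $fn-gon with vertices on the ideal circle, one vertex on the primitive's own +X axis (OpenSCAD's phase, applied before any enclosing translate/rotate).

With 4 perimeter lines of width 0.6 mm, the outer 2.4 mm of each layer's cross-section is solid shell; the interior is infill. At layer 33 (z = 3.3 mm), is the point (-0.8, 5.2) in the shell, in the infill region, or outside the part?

outside

At z = 3.3 mm: the cylinder: section is a regular 24-gon, circumradius r=3; the cylinder at (12.5, 5) does not reach this height (z outside [3.5, 11]); the r=8 cylinder at (13, 1) contributes a regular 24-gon of circumradius 8; Taking the union: the 2 present regions are separate (no shared area or edge), so areas and boundary lengths simply add and each stays a separate island — 2 connected regions; (whole slice rotated 55° about Z — lengths, areas and connectivity unchanged). Overall, the cross-section has 2 separate islands. Undo the 55° rotation: the query point maps to (3.801, 3.638) in the un-rotated model frame. The nearest boundary edge runs (5.00, 1.00)→(5.27, 3.07); distance from the point to it = 1.58 mm. The point is not inside any of the regions above, so it lies outside the cross-section (1.58 mm from the nearest boundary).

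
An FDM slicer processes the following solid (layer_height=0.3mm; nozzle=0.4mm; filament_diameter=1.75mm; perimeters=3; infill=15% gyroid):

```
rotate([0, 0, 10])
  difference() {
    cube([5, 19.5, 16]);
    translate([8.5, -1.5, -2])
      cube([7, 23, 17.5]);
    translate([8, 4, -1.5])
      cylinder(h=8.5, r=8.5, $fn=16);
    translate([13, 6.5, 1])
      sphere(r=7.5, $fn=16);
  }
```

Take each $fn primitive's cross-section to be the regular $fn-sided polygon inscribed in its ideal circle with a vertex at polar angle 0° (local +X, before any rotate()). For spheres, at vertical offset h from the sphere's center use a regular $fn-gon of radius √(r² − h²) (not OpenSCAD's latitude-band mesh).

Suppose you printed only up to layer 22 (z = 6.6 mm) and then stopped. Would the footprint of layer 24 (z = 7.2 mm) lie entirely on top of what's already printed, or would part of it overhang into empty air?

part overhangs

Compare the two slices. At z = 6.6: the cube is present — its section is the full 5×19.5 rectangle (area 97.50 mm²); the cube at (8.5, -1.5) (footprint 7×23) is included at this height (area 161.00 mm²); the cylinder at (8, 4): section is a regular 16-gon, circumradius r=8.5 (area = (16/2)·8.500²·sin(360°/16) = 221.19 mm²); the sphere at (13, 6.5): section is a regular 16-gon, circumradius = √(r²−h²) = √(7.5²−5.6²) = 4.989 (area = (16/2)·4.989²·sin(360°/16) = 76.20 mm²); Subtracting the remaining from the first: starting from the 5×19.5 cube (97.50 mm²), the 7×23 cube at (8.5, -1.5) misses the remaining region (no effect); the r=8.5 cylinder at (8, 4) partially overlaps it — only the 49.71 mm² overlap (of its 221.19 mm²) is removed, clipping the outline; the r=7.5 sphere at (13, 6.5) misses the remaining region (no effect) — area = 47.79 mm²; (whole slice rotated 10° about Z — lengths, areas and connectivity unchanged). At z = 7.2: the cube is present — its section is the full 5×19.5 rectangle (area 97.50 mm²); the 7×23 cube at (8.5, -1.5) contributes its full rectangle (area 161.00 mm²); the cylinder at (8, 4) is not intersected at this z (z outside [-1.5, 7]); the r=7.5 sphere at (13, 6.5) slices to a regular 16-gon of circumradius 4.220 (√(r²−h²) with h=6.2 from center) (area = (16/2)·4.220²·sin(360°/16) = 54.52 mm²); After the difference (first − rest): starting from the 5×19.5 cube (97.50 mm²), the 7×23 cube at (8.5, -1.5) misses the remaining region (no effect); the r=7.5 sphere at (13, 6.5) misses the remaining region (no effect) — area = 97.50 mm²; (rotated 10° about Z; rotation is an isometry so areas/perimeters/island counts are preserved). Checking containment: at z = 7.2 the cross-section extends beyond the z = 6.6 cross-section by about 49.71 mm².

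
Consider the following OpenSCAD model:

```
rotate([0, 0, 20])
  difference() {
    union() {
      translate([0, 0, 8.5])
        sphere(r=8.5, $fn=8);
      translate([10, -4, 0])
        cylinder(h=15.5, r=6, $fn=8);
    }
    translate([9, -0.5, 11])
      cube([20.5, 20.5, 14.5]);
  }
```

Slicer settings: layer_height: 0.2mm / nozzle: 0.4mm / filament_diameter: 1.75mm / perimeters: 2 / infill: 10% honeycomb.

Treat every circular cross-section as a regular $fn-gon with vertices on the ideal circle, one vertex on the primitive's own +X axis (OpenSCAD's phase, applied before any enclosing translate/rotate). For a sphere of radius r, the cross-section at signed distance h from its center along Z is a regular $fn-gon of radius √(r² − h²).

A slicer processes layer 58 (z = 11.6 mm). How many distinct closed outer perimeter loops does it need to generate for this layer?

At z = 11.6 mm: the sphere: section is a regular 8-gon, circumradius = √(r²−h²) = √(8.5²−3.1²) = 7.915; the r=6 cylinder at (10, -4) contributes a regular 8-gon of circumradius 6; Merging all regions: the regions partially overlap (shared area 13.01 mm²), so overlapping operands fuse into one piece — 1 connected region; the cube at (9, -0.5) is present — its section is the full 20.5×20.5 rectangle; Taking the first minus the rest: starting from that combined region, the 20.5×20.5 cube at (9, -0.5) partially overlaps it — only the 9.29 mm² overlap (of its 420.25 mm²) is removed, clipping the outline — 1 connected region; (whole slice rotated 20° about Z — lengths, areas and connectivity unchanged). The result has 1 disconnected region.

1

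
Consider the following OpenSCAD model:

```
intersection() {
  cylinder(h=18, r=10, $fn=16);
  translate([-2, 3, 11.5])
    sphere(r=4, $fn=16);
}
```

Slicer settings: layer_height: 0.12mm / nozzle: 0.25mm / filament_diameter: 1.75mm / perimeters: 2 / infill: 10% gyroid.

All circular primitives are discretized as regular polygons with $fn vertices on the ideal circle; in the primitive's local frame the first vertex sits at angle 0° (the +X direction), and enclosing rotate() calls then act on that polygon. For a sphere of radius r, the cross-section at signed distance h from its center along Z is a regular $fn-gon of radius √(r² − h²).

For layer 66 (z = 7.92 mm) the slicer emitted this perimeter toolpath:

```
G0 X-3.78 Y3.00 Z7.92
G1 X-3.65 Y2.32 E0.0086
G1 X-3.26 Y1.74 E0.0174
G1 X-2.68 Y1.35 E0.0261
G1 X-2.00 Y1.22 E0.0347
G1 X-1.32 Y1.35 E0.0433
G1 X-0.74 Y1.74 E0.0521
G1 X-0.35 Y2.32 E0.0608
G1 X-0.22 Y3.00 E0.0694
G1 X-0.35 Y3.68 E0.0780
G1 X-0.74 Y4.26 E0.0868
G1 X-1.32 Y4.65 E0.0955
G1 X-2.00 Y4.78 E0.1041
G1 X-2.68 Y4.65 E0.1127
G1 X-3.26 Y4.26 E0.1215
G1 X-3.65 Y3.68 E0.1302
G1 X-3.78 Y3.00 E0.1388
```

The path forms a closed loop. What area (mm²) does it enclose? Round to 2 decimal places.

9.73 mm²

Apply the shoelace formula to the sequence of (X, Y) vertices; enclosed area = 9.73 mm².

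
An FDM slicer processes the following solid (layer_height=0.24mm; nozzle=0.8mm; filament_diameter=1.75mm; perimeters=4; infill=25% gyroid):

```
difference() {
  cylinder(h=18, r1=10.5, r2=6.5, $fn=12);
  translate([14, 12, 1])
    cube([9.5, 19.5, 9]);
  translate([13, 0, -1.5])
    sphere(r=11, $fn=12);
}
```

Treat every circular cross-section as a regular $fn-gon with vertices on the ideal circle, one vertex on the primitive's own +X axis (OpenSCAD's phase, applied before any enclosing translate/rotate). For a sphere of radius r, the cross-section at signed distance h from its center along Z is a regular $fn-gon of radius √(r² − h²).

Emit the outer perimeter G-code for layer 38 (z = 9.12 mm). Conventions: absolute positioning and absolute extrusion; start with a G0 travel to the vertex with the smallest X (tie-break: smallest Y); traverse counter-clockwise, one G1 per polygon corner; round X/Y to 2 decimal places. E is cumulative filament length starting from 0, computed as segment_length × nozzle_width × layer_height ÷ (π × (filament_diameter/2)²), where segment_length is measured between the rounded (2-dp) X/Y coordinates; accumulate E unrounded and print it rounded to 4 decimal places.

G0 X-8.47 Y0.00 Z9.12
G1 X-7.34 Y-4.24 E0.3503
G1 X-4.24 Y-7.34 E0.7002
G1 X0.00 Y-8.47 E1.0505
G1 X4.24 Y-7.34 E1.4008
G1 X7.34 Y-4.24 E1.7507
G1 X8.47 Y0.00 E2.1010
G1 X7.34 Y4.24 E2.4513
G1 X4.24 Y7.34 E2.8012
G1 X0.00 Y8.47 E3.1515
G1 X-4.24 Y7.34 E3.5017
G1 X-7.34 Y4.24 E3.8517
G1 X-8.47 Y0.00 E4.2020

At z = 9.12 mm: the cone: at t=0.507 of its height the radius interpolates to r₁+(r₂−r₁)t = 8.473, giving a regular 12-gon of that circumradius; the cube at (14, 12) (footprint 9.5×19.5) is included at this height; the r=11 sphere at (13, 0) contributes a regular 12-gon of circumradius √(11²−10.62²) = 2.866; After the difference (first − rest): starting from the cone, the 9.5×19.5 cube at (14, 12) misses the remaining region (no effect); the r=11 sphere at (13, 0) misses the remaining region (no effect) — 1 connected region. The outline is a single polygon with 12 vertices. Extrusion per mm of travel: 0.8 × 0.24 / (π × 0.875²) = 0.079824. Accumulating E over each segment gives final E = 4.2020.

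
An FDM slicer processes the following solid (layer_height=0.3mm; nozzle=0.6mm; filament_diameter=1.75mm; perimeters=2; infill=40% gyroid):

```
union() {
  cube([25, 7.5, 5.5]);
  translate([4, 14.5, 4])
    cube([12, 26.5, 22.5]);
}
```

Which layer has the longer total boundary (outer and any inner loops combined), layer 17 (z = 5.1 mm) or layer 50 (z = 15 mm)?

Layer 17 (z = 5.1): the 25×7.5 cube contributes its full rectangle (perimeter 65.00 mm); the cube at (4, 14.5) is present — its section is the full 12×26.5 rectangle (perimeter 77.00 mm); Combining (union): the 2 present regions are separate (no shared area or edge), so areas and boundary lengths simply add and each stays a separate island — boundary = 142.00 mm. So its perimeter = 142.00 mm. Layer 50 (z = 15): the cube is absent (z outside [0, 5.5]); the cube at (4, 14.5) is present — its section is the full 12×26.5 rectangle (perimeter 77.00 mm); Merging all regions: only the 12×26.5 cube at (4, 14.5) is present, so the union is just that shape — boundary = 77.00 mm. So its perimeter = 77.00 mm. Layer 17 is larger (142.00 vs 77.00 mm).

layer 17 (z = 5.1 mm)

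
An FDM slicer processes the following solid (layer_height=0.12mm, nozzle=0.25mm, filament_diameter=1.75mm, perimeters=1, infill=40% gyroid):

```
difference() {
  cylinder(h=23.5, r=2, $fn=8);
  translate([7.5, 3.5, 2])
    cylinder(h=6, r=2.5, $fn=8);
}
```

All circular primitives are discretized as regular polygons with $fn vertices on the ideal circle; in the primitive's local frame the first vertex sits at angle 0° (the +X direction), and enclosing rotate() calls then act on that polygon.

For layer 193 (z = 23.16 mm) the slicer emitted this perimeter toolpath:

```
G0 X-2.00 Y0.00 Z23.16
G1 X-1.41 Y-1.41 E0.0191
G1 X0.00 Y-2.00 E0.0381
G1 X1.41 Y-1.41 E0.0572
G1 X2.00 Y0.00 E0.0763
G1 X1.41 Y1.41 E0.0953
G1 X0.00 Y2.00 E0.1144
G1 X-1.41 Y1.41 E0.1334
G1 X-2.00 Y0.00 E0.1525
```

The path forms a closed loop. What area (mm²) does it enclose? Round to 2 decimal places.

Apply the shoelace formula to the sequence of (X, Y) vertices; enclosed area = 11.28 mm².

11.28 mm²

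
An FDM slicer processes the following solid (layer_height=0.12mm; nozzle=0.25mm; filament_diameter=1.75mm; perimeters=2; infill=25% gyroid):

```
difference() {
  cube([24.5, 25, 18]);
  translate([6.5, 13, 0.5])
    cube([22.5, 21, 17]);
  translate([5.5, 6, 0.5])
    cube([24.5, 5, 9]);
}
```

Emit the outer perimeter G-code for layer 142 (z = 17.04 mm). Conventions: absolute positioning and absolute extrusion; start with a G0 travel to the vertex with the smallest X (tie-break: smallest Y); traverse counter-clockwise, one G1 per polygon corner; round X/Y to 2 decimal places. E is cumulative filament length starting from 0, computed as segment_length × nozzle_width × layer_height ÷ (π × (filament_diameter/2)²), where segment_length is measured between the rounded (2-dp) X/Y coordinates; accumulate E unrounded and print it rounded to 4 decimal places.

G0 X0.00 Y0.00 Z17.04
G1 X24.50 Y0.00 E0.3056
G1 X24.50 Y13.00 E0.4677
G1 X6.50 Y13.00 E0.6922
G1 X6.50 Y25.00 E0.8419
G1 X0.00 Y25.00 E0.9230
G1 X0.00 Y0.00 E1.2348

At z = 17.04 mm: the cube is present — its section is the full 24.5×25 rectangle; the cube at (6.5, 13) is present — its section is the full 22.5×21 rectangle; the cube at (5.5, 6) is absent (z outside [0.5, 9.5]); After the difference (first − rest): starting from the 24.5×25 cube, the 22.5×21 cube at (6.5, 13) partially overlaps it — only the 216.00 mm² overlap (of its 472.50 mm²) is removed, clipping the outline — 1 connected region. The outline is a single polygon with 6 vertices. Extrusion per mm of travel: 0.25 × 0.12 / (π × 0.875²) = 0.012473. Accumulating E over each segment gives final E = 1.2348.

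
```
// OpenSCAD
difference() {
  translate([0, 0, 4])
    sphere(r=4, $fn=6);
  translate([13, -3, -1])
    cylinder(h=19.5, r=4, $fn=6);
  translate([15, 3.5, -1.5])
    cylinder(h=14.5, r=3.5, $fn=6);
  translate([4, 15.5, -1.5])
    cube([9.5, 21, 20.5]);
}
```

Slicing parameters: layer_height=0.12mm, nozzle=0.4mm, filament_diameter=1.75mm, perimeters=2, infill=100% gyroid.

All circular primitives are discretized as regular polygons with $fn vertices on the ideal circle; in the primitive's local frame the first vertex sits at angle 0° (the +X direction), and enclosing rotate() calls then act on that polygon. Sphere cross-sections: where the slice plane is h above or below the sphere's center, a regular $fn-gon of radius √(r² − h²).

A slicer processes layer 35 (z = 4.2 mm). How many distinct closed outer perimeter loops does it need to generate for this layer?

1

At z = 4.2 mm: the r=4 sphere contributes a regular 6-gon of circumradius √(4²−0.2²) = 3.995; the r=4 cylinder at (13, -3) contributes a regular 6-gon of circumradius 4; the cylinder at (15, 3.5): section is a regular 6-gon, circumradius r=3.5; the 9.5×21 cube at (4, 15.5) contributes its full rectangle; After the difference (first − rest): starting from the r=4 sphere, the r=4 cylinder at (13, -3) misses the remaining region (no effect); the r=3.5 cylinder at (15, 3.5) misses the remaining region (no effect); the 9.5×21 cube at (4, 15.5) misses the remaining region (no effect) — 1 connected region. The result has 1 disconnected region.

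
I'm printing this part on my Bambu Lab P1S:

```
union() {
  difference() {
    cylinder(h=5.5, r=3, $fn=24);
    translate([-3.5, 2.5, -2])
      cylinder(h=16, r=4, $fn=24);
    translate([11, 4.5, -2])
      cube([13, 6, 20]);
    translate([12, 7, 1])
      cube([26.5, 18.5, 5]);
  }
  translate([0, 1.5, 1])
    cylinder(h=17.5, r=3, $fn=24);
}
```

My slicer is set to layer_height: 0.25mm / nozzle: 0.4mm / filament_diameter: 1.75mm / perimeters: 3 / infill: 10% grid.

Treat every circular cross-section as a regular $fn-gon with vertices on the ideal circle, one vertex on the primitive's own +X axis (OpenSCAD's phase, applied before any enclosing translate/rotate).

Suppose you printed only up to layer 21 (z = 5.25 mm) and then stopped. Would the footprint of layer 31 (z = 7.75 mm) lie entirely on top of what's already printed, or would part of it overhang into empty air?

Compare the two slices. At z = 5.25: the cylinder: section is a regular 24-gon, circumradius r=3 (area = (24/2)·3.000²·sin(360°/24) = 27.95 mm²); the cylinder at (-3.5, 2.5): section is a regular 24-gon, circumradius r=4 (area = (24/2)·4.000²·sin(360°/24) = 49.69 mm²); the 13×6 cube at (11, 4.5) contributes its full rectangle (area 78.00 mm²); the 26.5×18.5 cube at (12, 7) contributes its full rectangle (area 490.25 mm²); After the difference (first − rest): starting from the r=3 cylinder (27.95 mm²), the r=4 cylinder at (-3.5, 2.5) partially overlaps it — only the 9.96 mm² overlap (of its 49.69 mm²) is removed, clipping the outline; the 13×6 cube at (11, 4.5) misses the remaining region (no effect); the 26.5×18.5 cube at (12, 7) misses the remaining region (no effect) — area = 17.99 mm²; the r=3 cylinder at (0, 1.5) gives a regular 24-gon of circumradius 3 (constant along its height) (area = (24/2)·3.000²·sin(360°/24) = 27.95 mm²); Taking the union: the regions partially overlap — summed areas 45.94 mm² minus the doubly-counted overlap 10.30 mm² gives 35.65 mm² — area = 35.65 mm². At z = 7.75: the cylinder is not intersected at this z (z outside [0, 5.5]); the r=4 cylinder at (-3.5, 2.5) gives a regular 24-gon of circumradius 4 (constant along its height) (area = (24/2)·4.000²·sin(360°/24) = 49.69 mm²); the 13×6 cube at (11, 4.5) contributes its full rectangle (area 78.00 mm²); the cube at (12, 7) is not intersected at this z (z outside [1, 6]); Subtracting the remaining from the first: the first operand is absent here, so nothing remains; the r=3 cylinder at (0, 1.5) gives a regular 24-gon of circumradius 3 (constant along its height) (area = (24/2)·3.000²·sin(360°/24) = 27.95 mm²); Merging all regions: only the r=3 cylinder at (0, 1.5) is present, so the union is just that shape — area = 27.95 mm². Checking containment: the cross-section at z = 7.75 is a subset of the cross-section at z = 5.25.

entirely on top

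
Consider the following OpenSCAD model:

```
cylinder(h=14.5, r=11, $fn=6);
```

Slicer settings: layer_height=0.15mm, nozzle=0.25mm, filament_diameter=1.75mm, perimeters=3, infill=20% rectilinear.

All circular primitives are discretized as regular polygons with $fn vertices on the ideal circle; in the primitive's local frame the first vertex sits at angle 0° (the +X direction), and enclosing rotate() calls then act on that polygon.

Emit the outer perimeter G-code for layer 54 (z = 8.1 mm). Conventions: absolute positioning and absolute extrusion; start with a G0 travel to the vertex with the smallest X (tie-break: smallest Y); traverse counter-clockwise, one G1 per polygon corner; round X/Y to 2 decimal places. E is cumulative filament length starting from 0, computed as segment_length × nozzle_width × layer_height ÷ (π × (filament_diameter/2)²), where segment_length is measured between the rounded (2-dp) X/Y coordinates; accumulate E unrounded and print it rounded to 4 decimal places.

G0 X-11.00 Y0.00 Z8.10
G1 X-5.50 Y-9.53 E0.1715
G1 X5.50 Y-9.53 E0.3430
G1 X11.00 Y0.00 E0.5146
G1 X5.50 Y9.53 E0.6861
G1 X-5.50 Y9.53 E0.8576
G1 X-11.00 Y0.00 E1.0292

At z = 8.1 mm: the cylinder: section is a regular 6-gon, circumradius r=11. The outline is a single polygon with 6 vertices. Extrusion per mm of travel: 0.25 × 0.15 / (π × 0.875²) = 0.015591. Accumulating E over each segment gives final E = 1.0292.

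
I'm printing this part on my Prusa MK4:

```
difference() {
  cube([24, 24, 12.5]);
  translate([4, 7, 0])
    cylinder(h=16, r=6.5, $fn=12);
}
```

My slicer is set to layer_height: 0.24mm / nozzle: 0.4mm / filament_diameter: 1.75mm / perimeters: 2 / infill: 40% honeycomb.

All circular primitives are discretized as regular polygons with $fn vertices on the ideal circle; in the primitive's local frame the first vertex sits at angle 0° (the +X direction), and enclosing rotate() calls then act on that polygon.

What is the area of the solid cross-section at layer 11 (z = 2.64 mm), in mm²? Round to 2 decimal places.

465.32 mm²

At z = 2.64 mm: the cube (footprint 24×24) is included at this height (area 576.00 mm²); the cylinder at (4, 7): section is a regular 12-gon, circumradius r=6.5 (area = (12/2)·6.500²·sin(360°/12) = 126.75 mm²); After the difference (first − rest): starting from the 24×24 cube (576.00 mm²), the r=6.5 cylinder at (4, 7) partially overlaps it — only the 110.68 mm² overlap (of its 126.75 mm²) is removed, clipping the outline — area = 465.32 mm². Overall, the cross-section is a single solid region. Net area = 465.32 mm².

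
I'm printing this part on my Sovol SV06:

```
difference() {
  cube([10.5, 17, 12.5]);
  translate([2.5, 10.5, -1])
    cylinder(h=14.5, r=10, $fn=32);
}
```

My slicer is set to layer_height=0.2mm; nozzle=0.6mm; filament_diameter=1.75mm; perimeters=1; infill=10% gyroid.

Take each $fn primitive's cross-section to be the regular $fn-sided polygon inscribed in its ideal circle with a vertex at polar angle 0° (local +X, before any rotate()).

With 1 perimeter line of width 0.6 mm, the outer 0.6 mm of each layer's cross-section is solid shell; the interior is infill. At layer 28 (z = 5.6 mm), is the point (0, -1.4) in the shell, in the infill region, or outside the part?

At z = 5.6 mm: the 10.5×17 cube contributes its full rectangle; the cylinder at (2.5, 10.5): section is a regular 32-gon, circumradius r=10; After the difference (first − rest): starting from the 10.5×17 cube, the r=10 cylinder at (2.5, 10.5) partially overlaps it — only the 162.84 mm² overlap (of its 312.14 mm²) is removed, clipping the outline — 2 connected regions. Overall, the cross-section has 2 separate islands. The nearest boundary edge runs (0.00, 0.00)→(0.00, 0.86); distance from the point to it = 1.40 mm. The point is not inside any of the regions above, so it lies outside the cross-section (1.40 mm from the nearest boundary).

outside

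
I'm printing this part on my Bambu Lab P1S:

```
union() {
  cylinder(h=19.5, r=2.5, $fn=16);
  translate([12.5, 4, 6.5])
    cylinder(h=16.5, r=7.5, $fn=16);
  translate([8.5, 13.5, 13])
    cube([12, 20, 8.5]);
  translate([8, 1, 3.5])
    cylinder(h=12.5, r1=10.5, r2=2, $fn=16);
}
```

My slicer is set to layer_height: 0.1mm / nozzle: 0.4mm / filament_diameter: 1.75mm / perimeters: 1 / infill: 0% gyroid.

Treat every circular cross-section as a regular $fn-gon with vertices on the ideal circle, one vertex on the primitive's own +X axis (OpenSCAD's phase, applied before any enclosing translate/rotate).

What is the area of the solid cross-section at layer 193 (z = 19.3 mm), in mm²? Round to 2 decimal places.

431.34 mm²

At z = 19.3 mm: the r=2.5 cylinder contributes a regular 16-gon of circumradius 2.5 (area = (16/2)·2.500²·sin(360°/16) = 19.13 mm²); the r=7.5 cylinder at (12.5, 4) gives a regular 16-gon of circumradius 7.5 (constant along its height) (area = (16/2)·7.500²·sin(360°/16) = 172.21 mm²); the cube at (8.5, 13.5) (footprint 12×20) is included at this height (area 240.00 mm²); the cone at (8, 1) is absent (z outside [3.5, 16]); Combining (union): the 3 present regions are separate (no shared area or edge), so areas and boundary lengths simply add and each stays a separate island — area = 431.34 mm². Overall, the cross-section has 3 separate islands. Net area = 431.34 mm².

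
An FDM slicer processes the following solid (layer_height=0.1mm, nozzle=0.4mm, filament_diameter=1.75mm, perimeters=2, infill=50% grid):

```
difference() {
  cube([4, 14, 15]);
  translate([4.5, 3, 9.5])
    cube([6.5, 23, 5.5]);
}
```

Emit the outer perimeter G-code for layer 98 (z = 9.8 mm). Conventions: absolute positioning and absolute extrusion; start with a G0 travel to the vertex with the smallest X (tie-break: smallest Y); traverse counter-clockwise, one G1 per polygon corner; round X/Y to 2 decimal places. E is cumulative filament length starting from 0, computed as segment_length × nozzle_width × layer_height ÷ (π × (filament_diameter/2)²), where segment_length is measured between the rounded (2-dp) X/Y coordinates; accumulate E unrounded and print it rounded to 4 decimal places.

At z = 9.8 mm: the cube is present — its section is the full 4×14 rectangle; the cube at (4.5, 3) (footprint 6.5×23) is included at this height; Taking the first minus the rest: starting from the 4×14 cube, the 6.5×23 cube at (4.5, 3) misses the remaining region (no effect) — 1 connected region. The outline is a single polygon with 4 vertices. Extrusion per mm of travel: 0.4 × 0.1 / (π × 0.875²) = 0.016630. Accumulating E over each segment gives final E = 0.5987.

G0 X0.00 Y0.00 Z9.80
G1 X4.00 Y0.00 E0.0665
G1 X4.00 Y14.00 E0.2993
G1 X0.00 Y14.00 E0.3659
G1 X0.00 Y0.00 E0.5987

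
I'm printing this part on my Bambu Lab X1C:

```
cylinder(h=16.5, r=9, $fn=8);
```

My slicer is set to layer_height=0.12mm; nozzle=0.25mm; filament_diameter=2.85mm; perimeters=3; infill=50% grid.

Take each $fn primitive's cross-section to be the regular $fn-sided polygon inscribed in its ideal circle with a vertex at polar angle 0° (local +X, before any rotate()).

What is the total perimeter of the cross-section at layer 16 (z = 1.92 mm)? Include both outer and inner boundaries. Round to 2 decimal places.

55.11 mm

At z = 1.92 mm: the r=9 cylinder contributes a regular 8-gon of circumradius 9 (perimeter = 2·8·9.000·sin(180°/8) = 55.11 mm). Overall, the cross-section is a single solid region. Total boundary length (outer) = 55.11 mm.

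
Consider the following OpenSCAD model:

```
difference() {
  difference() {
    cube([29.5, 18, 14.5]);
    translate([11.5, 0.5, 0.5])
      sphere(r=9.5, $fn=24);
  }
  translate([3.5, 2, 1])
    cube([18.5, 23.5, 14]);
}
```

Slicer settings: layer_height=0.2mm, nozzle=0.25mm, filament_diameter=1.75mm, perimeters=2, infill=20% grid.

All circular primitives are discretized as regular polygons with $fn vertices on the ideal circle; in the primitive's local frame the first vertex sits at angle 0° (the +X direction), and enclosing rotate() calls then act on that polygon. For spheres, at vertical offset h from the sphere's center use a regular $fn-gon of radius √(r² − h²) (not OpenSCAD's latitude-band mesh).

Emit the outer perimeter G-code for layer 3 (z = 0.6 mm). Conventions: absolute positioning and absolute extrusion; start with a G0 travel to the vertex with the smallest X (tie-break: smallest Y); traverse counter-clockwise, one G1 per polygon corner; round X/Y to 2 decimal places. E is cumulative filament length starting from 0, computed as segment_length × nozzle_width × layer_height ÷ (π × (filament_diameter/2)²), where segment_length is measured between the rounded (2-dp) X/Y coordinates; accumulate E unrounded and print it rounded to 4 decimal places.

G0 X0.00 Y0.00 Z0.60
G1 X2.07 Y0.00 E0.0430
G1 X2.00 Y0.50 E0.0535
G1 X2.32 Y2.96 E0.1051
G1 X3.27 Y5.25 E0.1566
G1 X4.78 Y7.22 E0.2082
G1 X6.75 Y8.73 E0.2598
G1 X9.04 Y9.68 E0.3114
G1 X11.50 Y10.00 E0.3629
G1 X13.96 Y9.68 E0.4145
G1 X16.25 Y8.73 E0.4660
G1 X18.22 Y7.22 E0.5176
G1 X19.73 Y5.25 E0.5692
G1 X20.68 Y2.96 E0.6208
G1 X21.00 Y0.50 E0.6723
G1 X20.93 Y0.00 E0.6828
G1 X29.50 Y0.00 E0.8610
G1 X29.50 Y18.00 E1.2352
G1 X0.00 Y18.00 E1.8484
G1 X0.00 Y0.00 E2.2226

At z = 0.6 mm: the cube is present — its section is the full 29.5×18 rectangle; the sphere at (11.5, 0.5): section is a regular 24-gon, circumradius = √(r²−h²) = √(9.5²−0.1²) = 9.499; After the difference (first − rest): starting from the 29.5×18 cube, the r=9.5 sphere at (11.5, 0.5) partially overlaps it — only the 149.60 mm² overlap (of its 280.27 mm²) is removed, clipping the outline — 1 connected region; the cube at (3.5, 2) is not intersected at this z (z outside [1, 15]); After the difference (first − rest): none of the subtracted shapes is present at this height, so the result so far is unchanged — 1 connected region. The outline is a single polygon with 19 vertices. Extrusion per mm of travel: 0.25 × 0.2 / (π × 0.875²) = 0.020788. Accumulating E over each segment gives final E = 2.2226.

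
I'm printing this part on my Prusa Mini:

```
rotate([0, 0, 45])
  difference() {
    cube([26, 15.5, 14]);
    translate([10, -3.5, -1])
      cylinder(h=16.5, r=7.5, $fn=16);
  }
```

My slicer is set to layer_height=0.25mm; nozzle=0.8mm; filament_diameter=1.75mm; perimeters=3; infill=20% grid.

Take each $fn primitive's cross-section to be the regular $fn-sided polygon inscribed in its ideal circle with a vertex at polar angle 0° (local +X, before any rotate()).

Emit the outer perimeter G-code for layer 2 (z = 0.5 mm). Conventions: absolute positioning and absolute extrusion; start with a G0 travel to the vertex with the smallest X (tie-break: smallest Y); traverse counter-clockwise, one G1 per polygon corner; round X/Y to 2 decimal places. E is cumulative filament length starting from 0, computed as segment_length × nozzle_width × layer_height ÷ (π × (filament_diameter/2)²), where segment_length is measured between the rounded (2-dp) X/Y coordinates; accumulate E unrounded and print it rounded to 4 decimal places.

At z = 0.5 mm: the 26×15.5 cube contributes its full rectangle; the r=7.5 cylinder at (10, -3.5) contributes a regular 16-gon of circumradius 7.5; Subtracting the remaining from the first: starting from the 26×15.5 cube, the r=7.5 cylinder at (10, -3.5) partially overlaps it — only the 36.23 mm² overlap (of its 172.21 mm²) is removed, clipping the outline — 1 connected region; (whole slice rotated 45° about Z — lengths, areas and connectivity unchanged). The outline is a single polygon with 11 vertices. Extrusion per mm of travel: 0.8 × 0.25 / (π × 0.875²) = 0.083150. Accumulating E over each segment gives final E = 7.1523.

G0 X-10.96 Y10.96 Z0.50
G1 X0.00 Y0.00 E1.2888
G1 X2.47 Y2.47 E1.5793
G1 X2.05 Y4.60 E1.7598
G1 X2.62 Y7.47 E2.0031
G1 X4.24 Y9.90 E2.2459
G1 X6.68 Y11.53 E2.4899
G1 X9.55 Y12.10 E2.7332
G1 X11.67 Y11.67 E2.9131
G1 X18.38 Y18.38 E3.7021
G1 X7.42 Y29.34 E4.9909
G1 X-10.96 Y10.96 E7.1523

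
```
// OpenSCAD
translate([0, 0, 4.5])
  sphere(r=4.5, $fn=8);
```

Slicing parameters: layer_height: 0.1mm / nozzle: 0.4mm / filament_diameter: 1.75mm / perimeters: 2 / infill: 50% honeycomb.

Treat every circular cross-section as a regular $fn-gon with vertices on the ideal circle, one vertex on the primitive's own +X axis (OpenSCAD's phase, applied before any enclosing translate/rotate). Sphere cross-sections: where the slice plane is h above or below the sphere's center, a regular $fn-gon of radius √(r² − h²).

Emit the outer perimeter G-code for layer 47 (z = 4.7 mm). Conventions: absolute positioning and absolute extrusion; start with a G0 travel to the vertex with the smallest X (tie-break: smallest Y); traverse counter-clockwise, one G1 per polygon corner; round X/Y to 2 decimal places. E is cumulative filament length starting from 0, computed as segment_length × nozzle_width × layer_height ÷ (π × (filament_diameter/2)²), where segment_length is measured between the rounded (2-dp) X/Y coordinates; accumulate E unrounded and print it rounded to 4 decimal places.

At z = 4.7 mm: the r=4.5 sphere contributes a regular 8-gon of circumradius √(4.5²−0.2²) = 4.496. The outline is a single polygon with 8 vertices. Extrusion per mm of travel: 0.4 × 0.1 / (π × 0.875²) = 0.016630. Accumulating E over each segment gives final E = 0.4581.

G0 X-4.50 Y0.00 Z4.70
G1 X-3.18 Y-3.18 E0.0573
G1 X0.00 Y-4.50 E0.1145
G1 X3.18 Y-3.18 E0.1718
G1 X4.50 Y0.00 E0.2290
G1 X3.18 Y3.18 E0.2863
G1 X0.00 Y4.50 E0.3436
G1 X-3.18 Y3.18 E0.4008
G1 X-4.50 Y0.00 E0.4581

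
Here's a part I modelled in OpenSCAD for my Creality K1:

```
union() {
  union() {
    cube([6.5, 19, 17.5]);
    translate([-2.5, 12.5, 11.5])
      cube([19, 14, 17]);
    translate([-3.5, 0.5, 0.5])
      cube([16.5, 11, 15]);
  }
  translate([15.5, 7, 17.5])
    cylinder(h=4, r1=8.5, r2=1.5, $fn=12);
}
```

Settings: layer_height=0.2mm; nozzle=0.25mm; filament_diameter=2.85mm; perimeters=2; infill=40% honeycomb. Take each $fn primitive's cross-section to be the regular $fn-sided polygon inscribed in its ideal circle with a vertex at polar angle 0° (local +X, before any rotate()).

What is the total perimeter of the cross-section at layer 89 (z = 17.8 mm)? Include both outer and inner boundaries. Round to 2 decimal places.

99.78 mm

At z = 17.8 mm: the cube is not intersected at this z (z outside [0, 17.5]); the 19×14 cube at (-2.5, 12.5) contributes its full rectangle (perimeter 66.00 mm); the cube at (-3.5, 0.5) is absent (z outside [0.5, 15.5]); Taking the union: only the 19×14 cube at (-2.5, 12.5) is present, so the union is just that shape — boundary = 66.00 mm; the cone at (15.5, 7) (r1=8.5→r2=1.5) has section circumradius 7.975 here — a regular 12-gon (perimeter = 2·12·7.975·sin(180°/12) = 49.54 mm); Combining (union): the regions partially overlap (shared area 11.07 mm²), so the edge portions inside another operand are dropped and the merged outline is re-measured after clipping — boundary = 99.78 mm. Overall, the cross-section is a single solid region. Total boundary length (outer) = 99.78 mm.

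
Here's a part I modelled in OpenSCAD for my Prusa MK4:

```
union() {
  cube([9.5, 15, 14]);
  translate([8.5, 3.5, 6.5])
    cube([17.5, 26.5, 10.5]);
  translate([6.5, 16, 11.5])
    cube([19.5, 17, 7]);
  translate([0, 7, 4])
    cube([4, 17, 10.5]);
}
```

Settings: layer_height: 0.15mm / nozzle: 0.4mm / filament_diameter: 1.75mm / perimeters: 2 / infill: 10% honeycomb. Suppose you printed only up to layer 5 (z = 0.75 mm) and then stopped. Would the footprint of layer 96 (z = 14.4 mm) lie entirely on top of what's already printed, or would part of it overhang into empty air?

part overhangs

Compare the two slices. At z = 0.75: the 9.5×15 cube contributes its full rectangle (area 142.50 mm²); the cube at (8.5, 3.5) does not reach this height (z outside [6.5, 17]); the cube at (6.5, 16) is not intersected at this z (z outside [11.5, 18.5]); the cube at (0, 7) is absent (z outside [4, 14.5]); Combining (union): only the 9.5×15 cube is present, so the union is just that shape — area = 142.50 mm². At z = 14.4: the cube is absent (z outside [0, 14]); the 17.5×26.5 cube at (8.5, 3.5) contributes its full rectangle (area 463.75 mm²); the cube at (6.5, 16) (footprint 19.5×17) is included at this height (area 331.50 mm²); the cube at (0, 7) is present — its section is the full 4×17 rectangle (area 68.00 mm²); Taking the union: the regions partially overlap — summed areas 863.25 mm² minus the doubly-counted overlap 245.00 mm² gives 618.25 mm² — area = 618.25 mm². Checking containment: at z = 14.4 the cross-section extends beyond the z = 0.75 cross-section by about 574.75 mm².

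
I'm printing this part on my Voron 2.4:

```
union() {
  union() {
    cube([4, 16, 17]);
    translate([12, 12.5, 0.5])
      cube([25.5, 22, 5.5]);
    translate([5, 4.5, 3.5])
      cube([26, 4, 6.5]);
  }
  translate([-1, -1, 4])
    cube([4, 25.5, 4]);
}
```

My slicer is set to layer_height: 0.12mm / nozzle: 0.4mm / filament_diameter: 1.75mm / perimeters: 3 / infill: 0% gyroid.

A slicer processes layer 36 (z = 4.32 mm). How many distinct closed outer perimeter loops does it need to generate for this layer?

At z = 4.32 mm: the cube (footprint 4×16) is included at this height; the cube at (12, 12.5) (footprint 25.5×22) is included at this height; the cube at (5, 4.5) is present — its section is the full 26×4 rectangle; Combining (union): the 3 present regions are separate (no shared area or edge), so areas and boundary lengths simply add and each stays a separate island — 3 connected regions; the cube at (-1, -1) (footprint 4×25.5) is included at this height; Taking the union: the regions partially overlap (shared area 48.00 mm²), so overlapping operands fuse into one piece — 3 connected regions. The result has 3 disconnected regions.

3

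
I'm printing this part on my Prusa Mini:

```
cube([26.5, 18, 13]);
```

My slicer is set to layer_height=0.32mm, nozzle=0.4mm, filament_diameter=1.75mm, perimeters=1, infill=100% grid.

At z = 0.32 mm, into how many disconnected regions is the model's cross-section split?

1

At z = 0.32 mm: the cube (footprint 26.5×18) is included at this height. The result has 1 disconnected region.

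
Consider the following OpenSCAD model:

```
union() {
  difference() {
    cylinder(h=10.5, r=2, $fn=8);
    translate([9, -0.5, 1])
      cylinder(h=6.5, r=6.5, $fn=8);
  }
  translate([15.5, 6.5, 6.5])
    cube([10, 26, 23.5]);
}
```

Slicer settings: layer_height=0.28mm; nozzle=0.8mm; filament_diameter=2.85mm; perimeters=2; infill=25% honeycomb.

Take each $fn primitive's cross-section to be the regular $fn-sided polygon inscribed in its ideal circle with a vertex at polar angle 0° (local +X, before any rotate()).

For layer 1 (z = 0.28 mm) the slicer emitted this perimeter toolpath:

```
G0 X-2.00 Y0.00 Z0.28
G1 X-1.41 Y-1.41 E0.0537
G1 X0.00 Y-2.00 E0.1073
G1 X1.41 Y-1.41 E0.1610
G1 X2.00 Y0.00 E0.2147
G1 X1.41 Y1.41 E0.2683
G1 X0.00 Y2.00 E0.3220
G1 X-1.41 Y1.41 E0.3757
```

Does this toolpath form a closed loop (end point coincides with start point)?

no

Start point (G0): (-2.00, 0.00). End point (last G1): the path does not return to the start — open.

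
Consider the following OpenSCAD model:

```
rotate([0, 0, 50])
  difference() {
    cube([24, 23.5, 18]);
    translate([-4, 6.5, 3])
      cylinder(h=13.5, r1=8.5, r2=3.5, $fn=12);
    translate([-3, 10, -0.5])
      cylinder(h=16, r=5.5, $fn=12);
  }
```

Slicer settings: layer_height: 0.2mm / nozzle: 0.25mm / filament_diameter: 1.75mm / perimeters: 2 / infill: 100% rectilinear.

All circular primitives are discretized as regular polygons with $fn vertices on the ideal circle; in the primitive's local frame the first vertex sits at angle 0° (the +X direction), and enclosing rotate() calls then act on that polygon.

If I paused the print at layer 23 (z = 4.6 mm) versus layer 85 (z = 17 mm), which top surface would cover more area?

layer 85 (z = 17 mm)

Layer 23 (z = 4.6): the 24×23.5 cube contributes its full rectangle (area 564.00 mm²); the cone at (-4, 6.5) (r1=8.5→r2=3.5) has section circumradius 7.907 here — a regular 12-gon (area = (12/2)·7.907²·sin(360°/12) = 187.58 mm²); the r=5.5 cylinder at (-3, 10) gives a regular 12-gon of circumradius 5.5 (constant along its height) (area = (12/2)·5.500²·sin(360°/12) = 90.75 mm²); Subtracting the remaining from the first: starting from the 24×23.5 cube (564.00 mm²), the cone at (-4, 6.5) partially overlaps it — only the 34.77 mm² overlap (of its 187.58 mm²) is removed, clipping the outline; the r=5.5 cylinder at (-3, 10) partially overlaps it — only the 2.40 mm² overlap (of its 90.75 mm²) is removed, clipping the outline — area = 526.82 mm²; (whole slice rotated 50° about Z — lengths, areas and connectivity unchanged). So its area = 526.82 mm². Layer 85 (z = 17): the cube is present — its section is the full 24×23.5 rectangle (area 564.00 mm²); the cone at (-4, 6.5) is not intersected at this z (z outside [3, 16.5]); the cylinder at (-3, 10) is not intersected at this z (z outside [-0.5, 15.5]); Subtracting the remaining from the first: none of the subtracted shapes is present at this height, so the 24×23.5 cube is unchanged — area = 564.00 mm²; (whole slice rotated 50° about Z — lengths, areas and connectivity unchanged). So its area = 564.00 mm². Layer 85 is larger (564.00 vs 526.82 mm²).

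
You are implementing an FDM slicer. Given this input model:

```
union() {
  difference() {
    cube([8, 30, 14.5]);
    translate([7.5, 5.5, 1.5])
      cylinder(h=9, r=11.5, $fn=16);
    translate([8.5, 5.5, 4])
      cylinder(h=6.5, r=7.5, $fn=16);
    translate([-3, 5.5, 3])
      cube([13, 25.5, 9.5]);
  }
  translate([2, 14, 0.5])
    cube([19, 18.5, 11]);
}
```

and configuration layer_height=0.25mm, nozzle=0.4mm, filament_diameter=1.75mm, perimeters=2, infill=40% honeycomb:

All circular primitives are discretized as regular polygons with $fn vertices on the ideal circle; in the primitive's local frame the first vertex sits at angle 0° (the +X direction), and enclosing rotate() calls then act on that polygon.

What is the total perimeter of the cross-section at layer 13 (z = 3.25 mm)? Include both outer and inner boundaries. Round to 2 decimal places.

75.00 mm

At z = 3.25 mm: the cube is present — its section is the full 8×30 rectangle (perimeter 76.00 mm); the cylinder at (7.5, 5.5): section is a regular 16-gon, circumradius r=11.5 (perimeter = 2·16·11.500·sin(180°/16) = 71.79 mm); the cylinder at (8.5, 5.5) is absent (z outside [4, 10.5]); the cube at (-3, 5.5) is present — its section is the full 13×25.5 rectangle (perimeter 77.00 mm); Subtracting the remaining from the first: starting from the 8×30 cube, the r=11.5 cylinder at (7.5, 5.5) partially overlaps it — only the 128.13 mm² overlap (of its 404.88 mm²) is removed, clipping the outline; the 13×25.5 cube at (-3, 5.5) covers all of what remains (removes everything) — nothing remains; the 19×18.5 cube at (2, 14) contributes its full rectangle (perimeter 75.00 mm); Merging all regions: only the 19×18.5 cube at (2, 14) is present, so the union is just that shape — boundary = 75.00 mm. Overall, the cross-section is a single solid region. Total boundary length (outer) = 75.00 mm.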